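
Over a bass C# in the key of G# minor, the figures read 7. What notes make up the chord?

The written figures 7 are shorthand for 7/5/3: the 5/3 are implied.
A third above C# in this key is E.
A fifth above C# in this key is G#.
A seventh above C# in this key is B.
Together with the bass C#, this spells C# minor seventh in root position.

C#, E, G#, B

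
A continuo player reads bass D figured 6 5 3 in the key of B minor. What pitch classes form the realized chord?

A third above D in this key is F#.
A fifth above D in this key is A.
A sixth above D in this key is B.
Together with the bass D, this spells B minor seventh in first inversion.

D, F#, A, B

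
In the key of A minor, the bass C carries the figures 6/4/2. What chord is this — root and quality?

The figures 6/4/2 indicate a seventh chord in third inversion.
In third inversion the root lies a second above the bass: a second above C in A minor is D.
The chord tones are C, D, F, A, giving D minor seventh.

D minor seventh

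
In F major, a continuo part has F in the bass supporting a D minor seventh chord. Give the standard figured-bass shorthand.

F is the third of D minor seventh, so the chord is in first inversion.
A seventh chord in first inversion is figured 6/5/3, conventionally abbreviated 6/5.

6/5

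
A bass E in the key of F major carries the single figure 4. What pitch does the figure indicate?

A

Counting 3 letter steps above E lands on A; in F major, that letter is A.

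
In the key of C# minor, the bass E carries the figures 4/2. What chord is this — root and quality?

The figures 4/2 indicate a seventh chord in third inversion.
In third inversion the root lies a second above the bass: a second above E in C# minor is F#.
The chord tones are E, F#, A, C#, giving F# minor seventh.

F# minor seventh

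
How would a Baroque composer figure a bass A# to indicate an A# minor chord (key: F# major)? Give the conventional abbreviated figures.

no figures

A# is the root of A# minor, so the chord is in root position.
A triad in root position is figured 5/3, conventionally abbreviated (no figures — root-position triad).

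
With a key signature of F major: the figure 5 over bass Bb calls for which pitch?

Counting 4 letter steps above Bb lands on F; in F major, that letter is F.

F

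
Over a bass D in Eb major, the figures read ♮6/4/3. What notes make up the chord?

A third above D in this key is F.
A fourth above D in this key is G.
A sixth above D in this key is Bb, made natural (B) by the ♮ figure.
Together with the bass D, this spells G dominant seventh in second inversion.

D, F, G, B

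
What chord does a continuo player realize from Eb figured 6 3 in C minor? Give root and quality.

C minor

The figures 6 3 indicate a triad in first inversion.
In first inversion the root lies a sixth above the bass: a sixth above Eb in C minor is C.
The chord tones are Eb, G, C, giving C minor.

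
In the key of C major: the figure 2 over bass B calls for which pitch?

Counting 1 letter step above B lands on C; in C major, that letter is C.

C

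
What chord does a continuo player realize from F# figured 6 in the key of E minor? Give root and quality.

D major

The figures 6 indicate a triad in first inversion.
In first inversion the root lies a sixth above the bass: a sixth above F# in E minor is D.
The chord tones are F#, A, D, giving D major.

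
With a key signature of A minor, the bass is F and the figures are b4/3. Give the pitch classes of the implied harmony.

F, A, Bb, D

The written figures b4/3 are shorthand for 6/4/3: the 6 is implied.
A third above F in this key is A.
A fourth above F in this key is B, lowered to Bb by the flat.
A sixth above F in this key is D.
Together with the bass F, this spells Bb major seventh in second inversion.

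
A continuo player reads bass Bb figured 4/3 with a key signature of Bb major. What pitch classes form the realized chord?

The written figures 4/3 are shorthand for 6/4/3: the 6 is implied.
A third above Bb in this key is D.
A fourth above Bb in this key is Eb.
A sixth above Bb in this key is G.
Together with the bass Bb, this spells Eb major seventh in second inversion.

Bb, D, Eb, G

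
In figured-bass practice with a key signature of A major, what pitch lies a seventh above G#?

F#

Counting 6 letter steps above G# lands on F; in A major, that letter is F#.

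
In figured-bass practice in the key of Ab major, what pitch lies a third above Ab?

Counting 2 letter steps above Ab lands on C; in Ab major, that letter is C.

C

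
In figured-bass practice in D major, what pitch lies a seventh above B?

Counting 6 letter steps above B lands on A; in D major, that letter is A.

A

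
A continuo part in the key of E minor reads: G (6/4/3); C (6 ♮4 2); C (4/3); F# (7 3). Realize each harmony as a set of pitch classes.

G (6/4/3): G, B, C, E.
C (6/♮4/2): C, D, F, A.
C (6/4/3): C, E, F#, A.
F# (7/5/3): F#, A, C, E.

G, B, C, E | C, D, F, A | C, E, F#, A | F#, A, C, E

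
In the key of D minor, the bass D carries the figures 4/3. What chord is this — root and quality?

G minor seventh

The figures 4/3 indicate a seventh chord in second inversion.
In second inversion the root lies a fourth above the bass: a fourth above D in D minor is G.
The chord tones are D, F, G, Bb, giving G minor seventh.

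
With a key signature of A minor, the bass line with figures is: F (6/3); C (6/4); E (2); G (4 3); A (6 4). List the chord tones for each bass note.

F, A, D | C, F, A | E, F, A, C | G, B, C, E | A, D, F

F (6/3): F, A, D.
C (6/4): C, F, A.
E (6/4/2): E, F, A, C.
G (6/4/3): G, B, C, E.
A (6/4): A, D, F.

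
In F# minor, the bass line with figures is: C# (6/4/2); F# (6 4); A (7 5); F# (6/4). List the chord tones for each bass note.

C#, D, F#, A | F#, B, D | A, C#, E, G# | F#, B, D

C# (6/4/2): C#, D, F#, A.
F# (6/4): F#, B, D.
A (7/5/3): A, C#, E, G#.
F# (6/4): F#, B, D.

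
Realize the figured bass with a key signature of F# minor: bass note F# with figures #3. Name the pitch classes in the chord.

F#, A#, C#

The written figures #3 are shorthand for 5/3: the 5 is implied.
A third above F# in this key is A, raised to A# by the sharp.
A fifth above F# in this key is C#.
Together with the bass F#, this spells F# major in root position.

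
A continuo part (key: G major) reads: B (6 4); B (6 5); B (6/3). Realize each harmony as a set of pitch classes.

B (6/4): B, E, G.
B (6/5/3): B, D, F#, G.
B (6/3): B, D, G.

B, E, G | B, D, F#, G | B, D, G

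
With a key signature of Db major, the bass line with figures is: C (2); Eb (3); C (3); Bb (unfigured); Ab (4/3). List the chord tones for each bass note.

C (6/4/2): C, Db, F, Ab.
Eb (5/3): Eb, Gb, Bb.
C (5/3): C, Eb, Gb.
Bb (5/3): Bb, Db, F.
Ab (6/4/3): Ab, C, Db, F.

C, Db, F, Ab | Eb, Gb, Bb | C, Eb, Gb | Bb, Db, F | Ab, C, Db, F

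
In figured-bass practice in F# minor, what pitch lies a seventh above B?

Counting 6 letter steps above B lands on A; in F# minor, that letter is A.

A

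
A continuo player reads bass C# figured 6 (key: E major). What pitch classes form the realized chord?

C#, E, A

The written figures 6 are shorthand for 6/3: the 3 is implied.
A third above C# in this key is E.
A sixth above C# in this key is A.
Together with the bass C#, this spells A major in first inversion.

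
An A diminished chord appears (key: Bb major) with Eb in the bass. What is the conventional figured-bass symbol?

6/4

Eb is the fifth of A diminished, so the chord is in second inversion.
A triad in second inversion is figured 6/4, conventionally abbreviated 6/4.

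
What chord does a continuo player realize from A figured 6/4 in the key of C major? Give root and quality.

D minor

The figures 6/4 indicate a triad in second inversion.
In second inversion the root lies a fourth above the bass: a fourth above A in C major is D.
The chord tones are A, D, F, giving D minor.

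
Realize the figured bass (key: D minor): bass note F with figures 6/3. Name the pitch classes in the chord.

A third above F in this key is A.
A sixth above F in this key is D.
Together with the bass F, this spells D minor in first inversion.

F, A, D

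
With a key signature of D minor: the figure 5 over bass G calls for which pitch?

D

Counting 4 letter steps above G lands on D; in D minor, that letter is D.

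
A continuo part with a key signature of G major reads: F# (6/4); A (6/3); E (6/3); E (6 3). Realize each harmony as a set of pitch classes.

F#, B, D | A, C, F# | E, G, C | E, G, C

F# (6/4): F#, B, D.
A (6/3): A, C, F#.
E (6/3): E, G, C.
E (6/3): E, G, C.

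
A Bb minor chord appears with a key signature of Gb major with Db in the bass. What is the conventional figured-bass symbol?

6

Db is the third of Bb minor, so the chord is in first inversion.
A triad in first inversion is figured 6/3, conventionally abbreviated 6.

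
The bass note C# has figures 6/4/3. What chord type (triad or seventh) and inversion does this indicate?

seventh chord, second inversion

Intervals of 6/4/3 above the bass form a seventh chord; the bass is the fifth, so this is second inversion.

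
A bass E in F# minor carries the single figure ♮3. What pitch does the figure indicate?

G

Counting 2 letter steps above E lands on G; in F# minor, that letter is G#.
The ♮3 figure makes it natural, giving G.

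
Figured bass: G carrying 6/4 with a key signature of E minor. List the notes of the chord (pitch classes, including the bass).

G, C, E

A fourth above G in this key is C.
A sixth above G in this key is E.
Together with the bass G, this spells C major in second inversion.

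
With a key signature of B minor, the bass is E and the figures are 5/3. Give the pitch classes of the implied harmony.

A third above E in this key is G.
A fifth above E in this key is B.
Together with the bass E, this spells E minor in root position.

E, G, B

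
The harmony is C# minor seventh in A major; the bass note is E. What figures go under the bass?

E is the third of C# minor seventh, so the chord is in first inversion.
A seventh chord in first inversion is figured 6/5/3, conventionally abbreviated 6/5.

6/5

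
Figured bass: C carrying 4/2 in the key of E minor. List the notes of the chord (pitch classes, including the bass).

The written figures 4/2 are shorthand for 6/4/2: the 6 is implied.
A second above C in this key is D.
A fourth above C in this key is F#.
A sixth above C in this key is A.
Together with the bass C, this spells D dominant seventh in third inversion.

C, D, F#, A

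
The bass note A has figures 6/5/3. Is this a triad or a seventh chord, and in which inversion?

seventh chord, first inversion

Intervals of 6/5/3 above the bass form a seventh chord; the bass is the third, so this is first inversion.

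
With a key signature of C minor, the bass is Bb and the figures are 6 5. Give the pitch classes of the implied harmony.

The written figures 6 5 are shorthand for 6/5/3: the 3 is implied.
A third above Bb in this key is D.
A fifth above Bb in this key is F.
A sixth above Bb in this key is G.
Together with the bass Bb, this spells G minor seventh in first inversion.

Bb, D, F, G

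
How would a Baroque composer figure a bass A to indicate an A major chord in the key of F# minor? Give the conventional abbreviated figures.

A is the root of A major, so the chord is in root position.
A triad in root position is figured 5/3, conventionally abbreviated (no figures — root-position triad).

no figures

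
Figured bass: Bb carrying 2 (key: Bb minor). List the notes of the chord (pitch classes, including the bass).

Bb, C, Eb, Gb

The written figures 2 are shorthand for 6/4/2: the 6/4 are implied.
A second above Bb in this key is C.
A fourth above Bb in this key is Eb.
A sixth above Bb in this key is Gb.
Together with the bass Bb, this spells C half-diminished seventh in third inversion.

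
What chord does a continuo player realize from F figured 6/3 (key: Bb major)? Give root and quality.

D minor

The figures 6/3 indicate a triad in first inversion.
In first inversion the root lies a sixth above the bass: a sixth above F in Bb major is D.
The chord tones are F, A, D, giving D minor.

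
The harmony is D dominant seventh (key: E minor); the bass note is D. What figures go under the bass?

D is the root of D dominant seventh, so the chord is in root position.
A seventh chord in root position is figured 7/5/3, conventionally abbreviated 7.

7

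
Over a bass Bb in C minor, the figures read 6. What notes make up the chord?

Bb, D, G

The written figures 6 are shorthand for 6/3: the 3 is implied.
A third above Bb in this key is D.
A sixth above Bb in this key is G.
Together with the bass Bb, this spells G minor in first inversion.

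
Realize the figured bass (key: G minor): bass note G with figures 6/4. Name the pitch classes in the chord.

G, C, Eb

A fourth above G in this key is C.
A sixth above G in this key is Eb.
Together with the bass G, this spells C minor in second inversion.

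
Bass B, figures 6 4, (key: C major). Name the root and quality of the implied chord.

E minor

The figures 6 4 indicate a triad in second inversion.
In second inversion the root lies a fourth above the bass: a fourth above B in C major is E.
The chord tones are B, E, G, giving E minor.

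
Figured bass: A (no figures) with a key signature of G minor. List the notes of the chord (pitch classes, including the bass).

An unfigured bass implies 5/3.
A third above A in this key is C.
A fifth above A in this key is Eb.
Together with the bass A, this spells A diminished in root position.

A, C, Eb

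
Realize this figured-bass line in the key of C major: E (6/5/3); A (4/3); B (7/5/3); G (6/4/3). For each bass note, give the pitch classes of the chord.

E (6/5/3): E, G, B, C.
A (6/4/3): A, C, D, F.
B (7/5/3): B, D, F, A.
G (6/4/3): G, B, C, E.

E, G, B, C | A, C, D, F | B, D, F, A | G, B, C, E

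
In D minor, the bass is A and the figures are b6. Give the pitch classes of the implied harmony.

A, C, Fb

The written figures b6 are shorthand for 6/3: the 3 is implied.
A third above A in this key is C.
A sixth above A in this key is F, lowered to Fb by the flat.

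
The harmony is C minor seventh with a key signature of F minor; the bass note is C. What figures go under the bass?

7

C is the root of C minor seventh, so the chord is in root position.
A seventh chord in root position is figured 7/5/3, conventionally abbreviated 7.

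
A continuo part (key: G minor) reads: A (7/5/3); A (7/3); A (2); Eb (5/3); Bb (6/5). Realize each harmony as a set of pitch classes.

A (7/5/3): A, C, Eb, G.
A (7/5/3): A, C, Eb, G.
A (6/4/2): A, Bb, D, F.
Eb (5/3): Eb, G, Bb.
Bb (6/5/3): Bb, D, F, G.

A, C, Eb, G | A, C, Eb, G | A, Bb, D, F | Eb, G, Bb | Bb, D, F, G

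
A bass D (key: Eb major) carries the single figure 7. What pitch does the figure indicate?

Counting 6 letter steps above D lands on C; in Eb major, that letter is C.

C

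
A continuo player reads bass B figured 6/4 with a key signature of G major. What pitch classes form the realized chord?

B, E, G

A fourth above B in this key is E.
A sixth above B in this key is G.
Together with the bass B, this spells E minor in second inversion.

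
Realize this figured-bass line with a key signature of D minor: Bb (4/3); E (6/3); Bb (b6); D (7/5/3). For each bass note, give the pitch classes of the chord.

Bb, D, E, G | E, G, C | Bb, D, Gb | D, F, A, C

Bb (6/4/3): Bb, D, E, G.
E (6/3): E, G, C.
Bb (b6/3): Bb, D, Gb.
D (7/5/3): D, F, A, C.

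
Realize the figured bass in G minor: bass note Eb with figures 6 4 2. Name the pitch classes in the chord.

Eb, F, A, C

A second above Eb in this key is F.
A fourth above Eb in this key is A.
A sixth above Eb in this key is C.
Together with the bass Eb, this spells F dominant seventh in third inversion.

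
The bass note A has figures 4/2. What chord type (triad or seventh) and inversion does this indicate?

seventh chord, third inversion

4/2 is shorthand for 6/4/2.
Intervals of 6/4/2 above the bass form a seventh chord; the bass is the seventh, so this is third inversion.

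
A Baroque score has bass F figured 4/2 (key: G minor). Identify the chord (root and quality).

G minor seventh

The figures 4/2 indicate a seventh chord in third inversion.
In third inversion the root lies a second above the bass: a second above F in G minor is G.
The chord tones are F, G, Bb, D, giving G minor seventh.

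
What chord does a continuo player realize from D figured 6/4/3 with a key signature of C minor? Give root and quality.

The figures 6/4/3 indicate a seventh chord in second inversion.
In second inversion the root lies a fourth above the bass: a fourth above D in C minor is G.
The chord tones are D, F, G, Bb, giving G minor seventh.

G minor seventh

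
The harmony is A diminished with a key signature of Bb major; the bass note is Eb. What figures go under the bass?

Eb is the fifth of A diminished, so the chord is in second inversion.
A triad in second inversion is figured 6/4, conventionally abbreviated 6/4.

6/4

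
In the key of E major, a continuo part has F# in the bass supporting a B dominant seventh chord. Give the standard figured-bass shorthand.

F# is the fifth of B dominant seventh, so the chord is in second inversion.
A seventh chord in second inversion is figured 6/4/3, conventionally abbreviated 4/3.

4/3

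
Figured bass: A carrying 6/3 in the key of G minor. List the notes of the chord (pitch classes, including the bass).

A third above A in this key is C.
A sixth above A in this key is F.
Together with the bass A, this spells F major in first inversion.

A, C, F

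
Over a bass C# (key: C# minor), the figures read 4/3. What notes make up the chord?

C#, E, F#, A

The written figures 4/3 are shorthand for 6/4/3: the 6 is implied.
A third above C# in this key is E.
A fourth above C# in this key is F#.
A sixth above C# in this key is A.
Together with the bass C#, this spells F# minor seventh in second inversion.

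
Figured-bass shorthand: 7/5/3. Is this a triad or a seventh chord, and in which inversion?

seventh chord, root position

Intervals of 7/5/3 above the bass form a seventh chord; the bass is the root, so this is root position.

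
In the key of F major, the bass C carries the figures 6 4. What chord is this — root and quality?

The figures 6 4 indicate a triad in second inversion.
In second inversion the root lies a fourth above the bass: a fourth above C in F major is F.
The chord tones are C, F, A, giving F major.

F major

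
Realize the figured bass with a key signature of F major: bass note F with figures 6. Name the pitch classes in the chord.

F, A, D

The written figures 6 are shorthand for 6/3: the 3 is implied.
A third above F in this key is A.
A sixth above F in this key is D.
Together with the bass F, this spells D minor in first inversion.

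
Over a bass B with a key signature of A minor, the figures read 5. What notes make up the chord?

The written figures 5 are shorthand for 5/3: the 3 is implied.
A third above B in this key is D.
A fifth above B in this key is F.
Together with the bass B, this spells B diminished in root position.

B, D, F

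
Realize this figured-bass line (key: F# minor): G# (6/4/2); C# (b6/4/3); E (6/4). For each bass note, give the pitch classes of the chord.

G# (6/4/2): G#, A, C#, E.
C# (b6/4/3): C#, E, F#, Ab.
E (6/4): E, A, C#.

G#, A, C#, E | C#, E, F#, Ab | E, A, C#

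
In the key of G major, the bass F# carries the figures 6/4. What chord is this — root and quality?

B minor

The figures 6/4 indicate a triad in second inversion.
In second inversion the root lies a fourth above the bass: a fourth above F# in G major is B.
The chord tones are F#, B, D, giving B minor.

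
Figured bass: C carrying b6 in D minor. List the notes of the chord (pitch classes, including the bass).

The written figures b6 are shorthand for 6/3: the 3 is implied.
A third above C in this key is E.
A sixth above C in this key is A, lowered to Ab by the flat.
Together with the bass C, this spells Ab augmented in first inversion.

C, E, Ab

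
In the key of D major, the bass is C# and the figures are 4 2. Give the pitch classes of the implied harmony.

The written figures 4 2 are shorthand for 6/4/2: the 6 is implied.
A second above C# in this key is D.
A fourth above C# in this key is F#.
A sixth above C# in this key is A.
Together with the bass C#, this spells D major seventh in third inversion.

C#, D, F#, A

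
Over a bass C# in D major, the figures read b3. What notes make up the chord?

C#, Eb, G

The written figures b3 are shorthand for 5/3: the 5 is implied.
A third above C# in this key is E, lowered to Eb by the flat.
A fifth above C# in this key is G.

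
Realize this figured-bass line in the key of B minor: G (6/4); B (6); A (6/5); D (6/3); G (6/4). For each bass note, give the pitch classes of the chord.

G, C#, E | B, D, G | A, C#, E, F# | D, F#, B | G, C#, E

G (6/4): G, C#, E.
B (6/3): B, D, G.
A (6/5/3): A, C#, E, F#.
D (6/3): D, F#, B.
G (6/4): G, C#, E.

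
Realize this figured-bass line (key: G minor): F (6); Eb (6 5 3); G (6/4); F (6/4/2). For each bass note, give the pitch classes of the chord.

F, A, D | Eb, G, Bb, C | G, C, Eb | F, G, Bb, D

F (6/3): F, A, D.
Eb (6/5/3): Eb, G, Bb, C.
G (6/4): G, C, Eb.
F (6/4/2): F, G, Bb, D.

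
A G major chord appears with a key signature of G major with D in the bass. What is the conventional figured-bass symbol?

D is the fifth of G major, so the chord is in second inversion.
A triad in second inversion is figured 6/4, conventionally abbreviated 6/4.

6/4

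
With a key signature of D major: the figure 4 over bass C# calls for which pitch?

F#

Counting 3 letter steps above C# lands on F; in D major, that letter is F#.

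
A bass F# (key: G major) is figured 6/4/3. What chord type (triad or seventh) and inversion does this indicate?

seventh chord, second inversion

Intervals of 6/4/3 above the bass form a seventh chord; the bass is the fifth, so this is second inversion.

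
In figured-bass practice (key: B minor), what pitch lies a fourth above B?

Counting 3 letter steps above B lands on E; in B minor, that letter is E.

E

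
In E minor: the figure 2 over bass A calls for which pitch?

Counting 1 letter step above A lands on B; in E minor, that letter is B.

B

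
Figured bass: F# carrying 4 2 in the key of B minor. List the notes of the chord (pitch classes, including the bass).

F#, G, B, D

The written figures 4 2 are shorthand for 6/4/2: the 6 is implied.
A second above F# in this key is G.
A fourth above F# in this key is B.
A sixth above F# in this key is D.
Together with the bass F#, this spells G major seventh in third inversion.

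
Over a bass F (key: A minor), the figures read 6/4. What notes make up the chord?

F, B, D

A fourth above F in this key is B.
A sixth above F in this key is D.
Together with the bass F, this spells B diminished in second inversion.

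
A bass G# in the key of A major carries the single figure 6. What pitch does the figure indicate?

E

Counting 5 letter steps above G# lands on E; in A major, that letter is E.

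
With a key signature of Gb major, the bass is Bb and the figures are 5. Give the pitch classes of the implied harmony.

Bb, Db, F

The written figures 5 are shorthand for 5/3: the 3 is implied.
A third above Bb in this key is Db.
A fifth above Bb in this key is F.
Together with the bass Bb, this spells Bb minor in root position.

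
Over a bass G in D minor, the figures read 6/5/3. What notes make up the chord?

A third above G in this key is Bb.
A fifth above G in this key is D.
A sixth above G in this key is E.
Together with the bass G, this spells E half-diminished seventh in first inversion.

G, Bb, D, E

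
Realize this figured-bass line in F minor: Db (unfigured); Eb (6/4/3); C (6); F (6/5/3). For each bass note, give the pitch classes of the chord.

Db (5/3): Db, F, Ab.
Eb (6/4/3): Eb, G, Ab, C.
C (6/3): C, Eb, Ab.
F (6/5/3): F, Ab, C, Db.

Db, F, Ab | Eb, G, Ab, C | C, Eb, Ab | F, Ab, C, Db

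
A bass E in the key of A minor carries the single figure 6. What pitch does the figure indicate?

C

Counting 5 letter steps above E lands on C; in A minor, that letter is C.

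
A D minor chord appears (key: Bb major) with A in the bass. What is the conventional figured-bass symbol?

6/4

A is the fifth of D minor, so the chord is in second inversion.
A triad in second inversion is figured 6/4, conventionally abbreviated 6/4.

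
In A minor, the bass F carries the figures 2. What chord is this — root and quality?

The figures 2 indicate a seventh chord in third inversion.
In third inversion the root lies a second above the bass: a second above F in A minor is G.
The chord tones are F, G, B, D, giving G dominant seventh.

G dominant seventh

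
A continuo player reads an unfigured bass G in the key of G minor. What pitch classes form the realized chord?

An unfigured bass implies 5/3.
A third above G in this key is Bb.
A fifth above G in this key is D.
Together with the bass G, this spells G minor in root position.

G, Bb, D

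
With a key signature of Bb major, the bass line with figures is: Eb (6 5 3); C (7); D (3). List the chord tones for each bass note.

Eb (6/5/3): Eb, G, Bb, C.
C (7/5/3): C, Eb, G, Bb.
D (5/3): D, F, A.

Eb, G, Bb, C | C, Eb, G, Bb | D, F, A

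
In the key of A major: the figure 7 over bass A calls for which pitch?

Counting 6 letter steps above A lands on G; in A major, that letter is G#.

G#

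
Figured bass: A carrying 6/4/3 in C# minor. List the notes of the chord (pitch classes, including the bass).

A, C#, D#, F#

A third above A in this key is C#.
A fourth above A in this key is D#.
A sixth above A in this key is F#.
Together with the bass A, this spells D# half-diminished seventh in second inversion.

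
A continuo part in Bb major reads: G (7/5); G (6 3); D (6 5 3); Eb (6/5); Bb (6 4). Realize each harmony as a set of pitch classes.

G (7/5/3): G, Bb, D, F.
G (6/3): G, Bb, Eb.
D (6/5/3): D, F, A, Bb.
Eb (6/5/3): Eb, G, Bb, C.
Bb (6/4): Bb, Eb, G.

G, Bb, D, F | G, Bb, Eb | D, F, A, Bb | Eb, G, Bb, C | Bb, Eb, G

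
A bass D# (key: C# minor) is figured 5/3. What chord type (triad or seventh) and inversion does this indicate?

Intervals of 5/3 above the bass form a triad; the bass is the root, so this is root position.

triad, root position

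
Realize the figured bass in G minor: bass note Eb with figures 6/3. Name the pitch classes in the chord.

Eb, G, C

A third above Eb in this key is G.
A sixth above Eb in this key is C.
Together with the bass Eb, this spells C minor in first inversion.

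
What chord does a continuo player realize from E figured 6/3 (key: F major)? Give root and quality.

C major

The figures 6/3 indicate a triad in first inversion.
In first inversion the root lies a sixth above the bass: a sixth above E in F major is C.
The chord tones are E, G, C, giving C major.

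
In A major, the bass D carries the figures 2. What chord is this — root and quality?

The figures 2 indicate a seventh chord in third inversion.
In third inversion the root lies a second above the bass: a second above D in A major is E.
The chord tones are D, E, G#, B, giving E dominant seventh.

E dominant seventh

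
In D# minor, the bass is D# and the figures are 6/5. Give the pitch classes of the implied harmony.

D#, F#, A#, B

The written figures 6/5 are shorthand for 6/5/3: the 3 is implied.
A third above D# in this key is F#.
A fifth above D# in this key is A#.
A sixth above D# in this key is B.
Together with the bass D#, this spells B major seventh in first inversion.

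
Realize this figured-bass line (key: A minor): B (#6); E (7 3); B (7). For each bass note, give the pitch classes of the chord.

B (#6/3): B, D, G#.
E (7/5/3): E, G, B, D.
B (7/5/3): B, D, F, A.

B, D, G# | E, G, B, D | B, D, F, A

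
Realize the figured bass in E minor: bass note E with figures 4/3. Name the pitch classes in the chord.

The written figures 4/3 are shorthand for 6/4/3: the 6 is implied.
A third above E in this key is G.
A fourth above E in this key is A.
A sixth above E in this key is C.
Together with the bass E, this spells A minor seventh in second inversion.

E, G, A, C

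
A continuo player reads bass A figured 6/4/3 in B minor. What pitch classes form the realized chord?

A third above A in this key is C#.
A fourth above A in this key is D.
A sixth above A in this key is F#.
Together with the bass A, this spells D major seventh in second inversion.

A, C#, D, F#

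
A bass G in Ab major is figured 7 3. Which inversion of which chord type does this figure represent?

seventh chord, root position

7 3 is shorthand for 7/5/3.
Intervals of 7/5/3 above the bass form a seventh chord; the bass is the root, so this is root position.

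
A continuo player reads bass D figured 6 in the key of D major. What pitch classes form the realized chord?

D, F#, B

The written figures 6 are shorthand for 6/3: the 3 is implied.
A third above D in this key is F#.
A sixth above D in this key is B.
Together with the bass D, this spells B minor in first inversion.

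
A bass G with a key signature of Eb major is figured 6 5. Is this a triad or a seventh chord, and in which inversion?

6 5 is shorthand for 6/5/3.
Intervals of 6/5/3 above the bass form a seventh chord; the bass is the third, so this is first inversion.

seventh chord, first inversion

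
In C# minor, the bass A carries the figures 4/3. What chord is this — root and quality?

D# half-diminished seventh

The figures 4/3 indicate a seventh chord in second inversion.
In second inversion the root lies a fourth above the bass: a fourth above A in C# minor is D#.
The chord tones are A, C#, D#, F#, giving D# half-diminished seventh.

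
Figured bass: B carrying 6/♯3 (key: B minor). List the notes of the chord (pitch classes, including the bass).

B, D#, G

A third above B in this key is D, raised to D# by the sharp.
A sixth above B in this key is G.
Together with the bass B, this spells G augmented in first inversion.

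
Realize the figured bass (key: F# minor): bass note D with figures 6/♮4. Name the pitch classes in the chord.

A fourth above D in this key is G#, made natural (G) by the ♮ figure.
A sixth above D in this key is B.
Together with the bass D, this spells G major in second inversion.

D, G, B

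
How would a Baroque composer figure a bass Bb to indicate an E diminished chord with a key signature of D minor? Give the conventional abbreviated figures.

Bb is the fifth of E diminished, so the chord is in second inversion.
A triad in second inversion is figured 6/4, conventionally abbreviated 6/4.

6/4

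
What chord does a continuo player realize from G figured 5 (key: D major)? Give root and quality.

G major

The figures 5 indicate a triad in root position.
In root position the bass is the root, so the root is G.
The chord tones are G, B, D, giving G major.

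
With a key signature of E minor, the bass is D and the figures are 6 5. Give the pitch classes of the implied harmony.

The written figures 6 5 are shorthand for 6/5/3: the 3 is implied.
A third above D in this key is F#.
A fifth above D in this key is A.
A sixth above D in this key is B.
Together with the bass D, this spells B minor seventh in first inversion.

D, F#, A, B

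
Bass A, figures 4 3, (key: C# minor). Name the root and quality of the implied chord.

D# half-diminished seventh

The figures 4 3 indicate a seventh chord in second inversion.
In second inversion the root lies a fourth above the bass: a fourth above A in C# minor is D#.
The chord tones are A, C#, D#, F#, giving D# half-diminished seventh.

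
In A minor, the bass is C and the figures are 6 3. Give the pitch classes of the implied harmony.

C, E, A

A third above C in this key is E.
A sixth above C in this key is A.
Together with the bass C, this spells A minor in first inversion.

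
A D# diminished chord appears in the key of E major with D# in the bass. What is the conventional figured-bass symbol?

D# is the root of D# diminished, so the chord is in root position.
A triad in root position is figured 5/3, conventionally abbreviated (no figures — root-position triad).

no figures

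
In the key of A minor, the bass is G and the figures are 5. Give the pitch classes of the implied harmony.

The written figures 5 are shorthand for 5/3: the 3 is implied.
A third above G in this key is B.
A fifth above G in this key is D.
Together with the bass G, this spells G major in root position.

G, B, D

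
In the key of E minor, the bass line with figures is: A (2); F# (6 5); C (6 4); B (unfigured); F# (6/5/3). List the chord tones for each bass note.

A (6/4/2): A, B, D, F#.
F# (6/5/3): F#, A, C, D.
C (6/4): C, F#, A.
B (5/3): B, D, F#.
F# (6/5/3): F#, A, C, D.

A, B, D, F# | F#, A, C, D | C, F#, A | B, D, F# | F#, A, C, D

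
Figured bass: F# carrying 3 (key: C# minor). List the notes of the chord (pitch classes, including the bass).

F#, A, C#

The written figures 3 are shorthand for 5/3: the 5 is implied.
A third above F# in this key is A.
A fifth above F# in this key is C#.
Together with the bass F#, this spells F# minor in root position.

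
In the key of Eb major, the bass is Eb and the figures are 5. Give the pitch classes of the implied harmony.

Eb, G, Bb

The written figures 5 are shorthand for 5/3: the 3 is implied.
A third above Eb in this key is G.
A fifth above Eb in this key is Bb.
Together with the bass Eb, this spells Eb major in root position.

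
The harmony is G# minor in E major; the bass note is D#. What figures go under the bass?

6/4

D# is the fifth of G# minor, so the chord is in second inversion.
A triad in second inversion is figured 6/4, conventionally abbreviated 6/4.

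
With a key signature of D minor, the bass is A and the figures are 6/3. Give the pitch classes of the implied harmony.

A third above A in this key is C.
A sixth above A in this key is F.
Together with the bass A, this spells F major in first inversion.

A, C, F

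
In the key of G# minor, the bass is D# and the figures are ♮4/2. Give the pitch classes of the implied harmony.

The written figures ♮4/2 are shorthand for 6/4/2: the 6 is implied.
A second above D# in this key is E.
A fourth above D# in this key is G#, made natural (G) by the ♮ figure.
A sixth above D# in this key is B.
Together with the bass D#, this spells E minor-major seventh in third inversion.

D#, E, G, B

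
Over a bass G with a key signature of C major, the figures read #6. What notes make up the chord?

G, B, E#

The written figures #6 are shorthand for 6/3: the 3 is implied.
A third above G in this key is B.
A sixth above G in this key is E, raised to E# by the sharp.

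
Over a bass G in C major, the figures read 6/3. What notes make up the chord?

G, B, E

A third above G in this key is B.
A sixth above G in this key is E.
Together with the bass G, this spells E minor in first inversion.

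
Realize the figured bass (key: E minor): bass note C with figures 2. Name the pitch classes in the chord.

The written figures 2 are shorthand for 6/4/2: the 6/4 are implied.
A second above C in this key is D.
A fourth above C in this key is F#.
A sixth above C in this key is A.
Together with the bass C, this spells D dominant seventh in third inversion.

C, D, F#, A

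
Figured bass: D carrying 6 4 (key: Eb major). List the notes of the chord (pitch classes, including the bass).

A fourth above D in this key is G.
A sixth above D in this key is Bb.
Together with the bass D, this spells G minor in second inversion.

D, G, Bb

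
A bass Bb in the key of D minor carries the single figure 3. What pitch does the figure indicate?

Counting 2 letter steps above Bb lands on D; in D minor, that letter is D.

D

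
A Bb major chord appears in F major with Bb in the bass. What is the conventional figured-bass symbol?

no figures

Bb is the root of Bb major, so the chord is in root position.
A triad in root position is figured 5/3, conventionally abbreviated (no figures — root-position triad).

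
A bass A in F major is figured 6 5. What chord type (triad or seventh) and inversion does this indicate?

seventh chord, first inversion

6 5 is shorthand for 6/5/3.
Intervals of 6/5/3 above the bass form a seventh chord; the bass is the third, so this is first inversion.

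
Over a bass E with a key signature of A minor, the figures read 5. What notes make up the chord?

E, G, B

The written figures 5 are shorthand for 5/3: the 3 is implied.
A third above E in this key is G.
A fifth above E in this key is B.
Together with the bass E, this spells E minor in root position.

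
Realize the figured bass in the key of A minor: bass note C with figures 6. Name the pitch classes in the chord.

The written figures 6 are shorthand for 6/3: the 3 is implied.
A third above C in this key is E.
A sixth above C in this key is A.
Together with the bass C, this spells A minor in first inversion.

C, E, A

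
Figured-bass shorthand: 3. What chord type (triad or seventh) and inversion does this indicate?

3 is shorthand for 5/3.
Intervals of 5/3 above the bass form a triad; the bass is the root, so this is root position.

triad, root position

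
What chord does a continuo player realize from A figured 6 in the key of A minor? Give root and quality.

F major

The figures 6 indicate a triad in first inversion.
In first inversion the root lies a sixth above the bass: a sixth above A in A minor is F.
The chord tones are A, C, F, giving F major.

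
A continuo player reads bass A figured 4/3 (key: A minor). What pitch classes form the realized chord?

The written figures 4/3 are shorthand for 6/4/3: the 6 is implied.
A third above A in this key is C.
A fourth above A in this key is D.
A sixth above A in this key is F.
Together with the bass A, this spells D minor seventh in second inversion.

A, C, D, F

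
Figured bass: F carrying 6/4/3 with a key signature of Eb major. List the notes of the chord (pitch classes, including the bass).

A third above F in this key is Ab.
A fourth above F in this key is Bb.
A sixth above F in this key is D.
Together with the bass F, this spells Bb dominant seventh in second inversion.

F, Ab, Bb, D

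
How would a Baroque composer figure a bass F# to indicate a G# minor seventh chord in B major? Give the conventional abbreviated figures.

F# is the seventh of G# minor seventh, so the chord is in third inversion.
A seventh chord in third inversion is figured 6/4/2, conventionally abbreviated 4/2.

4/2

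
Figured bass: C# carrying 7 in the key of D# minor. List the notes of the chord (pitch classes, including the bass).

The written figures 7 are shorthand for 7/5/3: the 5/3 are implied.
A third above C# in this key is E#.
A fifth above C# in this key is G#.
A seventh above C# in this key is B.
Together with the bass C#, this spells C# dominant seventh in root position.

C#, E#, G#, B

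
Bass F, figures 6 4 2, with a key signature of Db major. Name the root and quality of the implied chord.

Gb major seventh

The figures 6 4 2 indicate a seventh chord in third inversion.
In third inversion the root lies a second above the bass: a second above F in Db major is Gb.
The chord tones are F, Gb, Bb, Db, giving Gb major seventh.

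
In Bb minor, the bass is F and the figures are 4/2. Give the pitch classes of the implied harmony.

The written figures 4/2 are shorthand for 6/4/2: the 6 is implied.
A second above F in this key is Gb.
A fourth above F in this key is Bb.
A sixth above F in this key is Db.
Together with the bass F, this spells Gb major seventh in third inversion.

F, Gb, Bb, Db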